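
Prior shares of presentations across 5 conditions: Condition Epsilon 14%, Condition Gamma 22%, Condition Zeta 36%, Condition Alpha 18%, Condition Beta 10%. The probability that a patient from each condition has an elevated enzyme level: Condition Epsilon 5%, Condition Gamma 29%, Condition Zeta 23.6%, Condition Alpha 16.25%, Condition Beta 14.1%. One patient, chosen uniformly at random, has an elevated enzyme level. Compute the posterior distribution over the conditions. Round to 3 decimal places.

Condition Epsilon 0.035, Condition Gamma 0.320, Condition Zeta 0.427, Condition Alpha 0.147, Condition Beta 0.071

By Bayes' rule, posterior ∝ prior × likelihood:
  Condition Epsilon: 0.14 × 0.05 = 0.007
  Condition Gamma: 0.22 × 0.29 = 0.0638
  Condition Zeta: 0.36 × 0.236 = 0.08496
  Condition Alpha: 0.18 × 0.1625 = 0.02925
  Condition Beta: 0.1 × 0.141 = 0.0141
Sum = 0.19911.
P(Condition Epsilon | elevated) = 0.007/0.19911 ≈ 0.035
P(Condition Gamma | elevated) = 0.0638/0.19911 ≈ 0.320
P(Condition Zeta | elevated) = 0.08496/0.19911 ≈ 0.427
P(Condition Alpha | elevated) = 0.02925/0.19911 ≈ 0.147
P(Condition Beta | elevated) = 0.0141/0.19911 ≈ 0.071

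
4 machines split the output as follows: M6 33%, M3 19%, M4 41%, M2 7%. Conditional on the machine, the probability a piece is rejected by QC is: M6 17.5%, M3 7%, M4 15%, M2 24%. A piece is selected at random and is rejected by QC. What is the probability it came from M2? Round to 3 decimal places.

Unnormalized posteriors (prior × likelihood):
  M6: 0.33 × 0.175 = 0.05775
  M3: 0.19 × 0.07 = 0.0133
  M4: 0.41 × 0.15 = 0.0615
  M2: 0.07 × 0.24 = 0.0168
Normalizing constant = 0.14935.
P(M2 | evidence) = 0.0168 / 0.14935 ≈ 0.112.

0.112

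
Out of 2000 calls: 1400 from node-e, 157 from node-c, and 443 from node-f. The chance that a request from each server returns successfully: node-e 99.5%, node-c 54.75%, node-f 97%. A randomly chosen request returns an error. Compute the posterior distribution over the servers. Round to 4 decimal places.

node-e 0.0766, node-c 0.7778, node-f 0.1455

Taking complements, P(error | each) = node-e 0.005, node-c 0.4525, node-f 0.03.
Unnormalized posteriors (prior × likelihood):
  node-e: 0.7 × 0.005 = 0.0035
  node-c: 0.0785 × 0.4525 = 0.03552125
  node-f: 0.2215 × 0.03 = 0.006645
Sum = 0.04566625.
P(node-e | error) = 0.0035/0.04566625 ≈ 0.0766
P(node-c | error) = 0.03552125/0.04566625 ≈ 0.7778
P(node-f | error) = 0.006645/0.04566625 ≈ 0.1455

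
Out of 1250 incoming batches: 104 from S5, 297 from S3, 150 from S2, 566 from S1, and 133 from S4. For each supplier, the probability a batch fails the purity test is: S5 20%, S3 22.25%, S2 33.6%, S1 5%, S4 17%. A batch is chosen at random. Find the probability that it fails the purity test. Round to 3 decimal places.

0.151

Unnormalized posteriors (prior × likelihood):
  S5: 0.0832 × 0.2 = 0.01664
  S3: 0.2376 × 0.2225 = 0.052866
  S2: 0.12 × 0.336 = 0.04032
  S1: 0.4528 × 0.05 = 0.02264
  S4: 0.1064 × 0.17 = 0.018088
P(off-spec) = 0.01664 + 0.052866 + 0.04032 + 0.02264 + 0.018088 = 0.150554 → 0.151.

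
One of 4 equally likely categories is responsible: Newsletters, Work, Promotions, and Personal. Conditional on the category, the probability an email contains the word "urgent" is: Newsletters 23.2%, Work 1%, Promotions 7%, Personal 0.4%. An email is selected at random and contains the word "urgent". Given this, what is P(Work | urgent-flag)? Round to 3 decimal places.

0.032

Since the prior is uniform, the posterior is proportional to the likelihood:
  Newsletters: 0.232
  Work: 0.01
  Promotions: 0.07
  Personal: 0.004
Sum = 0.316.
P(Work | evidence) = 0.01 / 0.316 ≈ 0.032.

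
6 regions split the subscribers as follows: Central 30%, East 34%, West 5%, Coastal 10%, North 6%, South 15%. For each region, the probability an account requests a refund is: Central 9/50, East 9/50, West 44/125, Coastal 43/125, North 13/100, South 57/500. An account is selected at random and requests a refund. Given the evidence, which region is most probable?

Compute prior × likelihood for every hypothesis:
  Central: 0.3 × 0.18 = 0.054
  East: 0.34 × 0.18 = 0.0612
  West: 0.05 × 0.352 = 0.0176
  Coastal: 0.1 × 0.344 = 0.0344
  North: 0.06 × 0.13 = 0.0078
  South: 0.15 × 0.114 = 0.0171
Total = 0.1921.
Largest term belongs to East, so East is most probable.

East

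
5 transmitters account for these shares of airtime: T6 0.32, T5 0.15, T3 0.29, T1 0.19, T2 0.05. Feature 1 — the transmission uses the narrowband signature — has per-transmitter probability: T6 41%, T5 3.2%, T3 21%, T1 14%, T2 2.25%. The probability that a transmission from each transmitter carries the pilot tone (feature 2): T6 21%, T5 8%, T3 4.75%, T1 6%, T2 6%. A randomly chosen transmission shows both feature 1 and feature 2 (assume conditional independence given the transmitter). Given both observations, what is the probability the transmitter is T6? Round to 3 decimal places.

By Bayes' rule, posterior ∝ prior × likelihood:
  T6: 0.32 × 0.41 × 0.21 = 0.027552
  T5: 0.15 × 0.032 × 0.08 = 0.000384
  T3: 0.29 × 0.21 × 0.0475 = 0.00289275
  T1: 0.19 × 0.14 × 0.06 = 0.001596
  T2: 0.05 × 0.0225 × 0.06 = 0.0000675
Normalizing constant = 0.03249225.
P(T6 | evidence) = 0.027552 / 0.03249225 ≈ 0.848.

0.848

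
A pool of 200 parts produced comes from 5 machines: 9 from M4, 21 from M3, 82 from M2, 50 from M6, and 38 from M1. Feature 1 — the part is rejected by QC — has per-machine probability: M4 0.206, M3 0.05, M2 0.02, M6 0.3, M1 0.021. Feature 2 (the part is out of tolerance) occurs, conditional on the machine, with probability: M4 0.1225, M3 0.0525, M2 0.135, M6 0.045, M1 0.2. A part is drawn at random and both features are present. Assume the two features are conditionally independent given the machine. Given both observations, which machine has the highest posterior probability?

M6

Unnormalized posteriors (prior × likelihood):
  M4: 0.045 × 0.206 × 0.1225 = 0.001135575
  M3: 0.105 × 0.05 × 0.0525 = 0.000275625
  M2: 0.41 × 0.02 × 0.135 = 0.001107
  M6: 0.25 × 0.3 × 0.045 = 0.003375
  M1: 0.19 × 0.021 × 0.2 = 0.000798
Total = 0.0066912.
Largest term belongs to M6, so M6 is most probable.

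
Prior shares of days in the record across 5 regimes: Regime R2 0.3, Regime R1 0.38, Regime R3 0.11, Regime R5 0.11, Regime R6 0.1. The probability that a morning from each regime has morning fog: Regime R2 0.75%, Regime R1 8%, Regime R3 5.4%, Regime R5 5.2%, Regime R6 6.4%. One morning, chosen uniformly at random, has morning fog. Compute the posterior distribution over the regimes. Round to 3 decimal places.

Regime R2 0.044, Regime R1 0.599, Regime R3 0.117, Regime R5 0.113, Regime R6 0.126

By Bayes' rule, posterior ∝ prior × likelihood:
  Regime R2: 0.3 × 0.0075 = 0.00225
  Regime R1: 0.38 × 0.08 = 0.0304
  Regime R3: 0.11 × 0.054 = 0.00594
  Regime R5: 0.11 × 0.052 = 0.00572
  Regime R6: 0.1 × 0.064 = 0.0064
Normalizing constant = 0.05071.
P(Regime R2 | fog) = 0.00225/0.05071 ≈ 0.044
P(Regime R1 | fog) = 0.0304/0.05071 ≈ 0.599
P(Regime R3 | fog) = 0.00594/0.05071 ≈ 0.117
P(Regime R5 | fog) = 0.00572/0.05071 ≈ 0.113
P(Regime R6 | fog) = 0.0064/0.05071 ≈ 0.126
(Check: 0.044+0.599+0.117+0.113+0.126 = 0.999.)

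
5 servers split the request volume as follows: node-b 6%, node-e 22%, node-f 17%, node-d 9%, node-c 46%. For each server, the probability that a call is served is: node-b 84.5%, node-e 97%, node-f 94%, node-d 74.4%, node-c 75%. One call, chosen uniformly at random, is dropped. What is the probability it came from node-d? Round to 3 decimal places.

0.140

Taking complements, P(dropped | each) = node-b 0.155, node-e 0.03, node-f 0.06, node-d 0.256, node-c 0.25.
Compute prior × likelihood for every hypothesis:
  node-b: 0.06 × 0.155 = 0.0093
  node-e: 0.22 × 0.03 = 0.0066
  node-f: 0.17 × 0.06 = 0.0102
  node-d: 0.09 × 0.256 = 0.02304
  node-c: 0.46 × 0.25 = 0.115
Sum = 0.16414.
P(node-d | evidence) = 0.02304 / 0.16414 ≈ 0.140.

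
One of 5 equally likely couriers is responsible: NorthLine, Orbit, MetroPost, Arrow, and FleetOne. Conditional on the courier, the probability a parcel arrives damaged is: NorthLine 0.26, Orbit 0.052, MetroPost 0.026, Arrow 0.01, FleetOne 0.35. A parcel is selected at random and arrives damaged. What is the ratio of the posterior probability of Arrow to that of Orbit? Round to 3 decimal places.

0.192

Since the prior is uniform, the posterior is proportional to the likelihood:
  NorthLine: 0.26
  Orbit: 0.052
  MetroPost: 0.026
  Arrow: 0.01
  FleetOne: 0.35
Sum = 0.698.
The ratio is 0.01 / 0.052 (the normalizer cancels) = 0.192.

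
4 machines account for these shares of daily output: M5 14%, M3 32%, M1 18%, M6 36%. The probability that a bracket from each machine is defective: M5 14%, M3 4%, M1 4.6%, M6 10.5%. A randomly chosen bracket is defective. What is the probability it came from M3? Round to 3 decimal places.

0.163

Unnormalized posteriors (prior × likelihood):
  M5: 0.14 × 0.14 = 0.0196
  M3: 0.32 × 0.04 = 0.0128
  M1: 0.18 × 0.046 = 0.00828
  M6: 0.36 × 0.105 = 0.0378
Sum = 0.07848.
P(M3 | evidence) = 0.0128 / 0.07848 ≈ 0.163.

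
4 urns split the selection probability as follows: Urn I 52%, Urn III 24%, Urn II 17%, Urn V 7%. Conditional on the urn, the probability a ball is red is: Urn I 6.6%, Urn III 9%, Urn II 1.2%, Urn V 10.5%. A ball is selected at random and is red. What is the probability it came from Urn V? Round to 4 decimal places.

Compute prior × likelihood for every hypothesis:
  Urn I: 0.52 × 0.066 = 0.03432
  Urn III: 0.24 × 0.09 = 0.0216
  Urn II: 0.17 × 0.012 = 0.00204
  Urn V: 0.07 × 0.105 = 0.00735
Total = 0.06531.
P(Urn V | evidence) = 0.00735 / 0.06531 ≈ 0.1125.

0.1125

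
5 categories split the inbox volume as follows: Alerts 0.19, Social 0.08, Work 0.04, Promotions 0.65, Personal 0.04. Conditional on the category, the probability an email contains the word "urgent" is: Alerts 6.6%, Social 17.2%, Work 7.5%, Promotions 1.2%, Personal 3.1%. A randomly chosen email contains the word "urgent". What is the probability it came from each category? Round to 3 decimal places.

Unnormalized posteriors (prior × likelihood):
  Alerts: 0.19 × 0.066 = 0.01254
  Social: 0.08 × 0.172 = 0.01376
  Work: 0.04 × 0.075 = 0.003
  Promotions: 0.65 × 0.012 = 0.0078
  Personal: 0.04 × 0.031 = 0.00124
Normalizing constant = 0.03834.
P(Alerts | urgent-flag) = 0.01254/0.03834 ≈ 0.327
P(Social | urgent-flag) = 0.01376/0.03834 ≈ 0.359
P(Work | urgent-flag) = 0.003/0.03834 ≈ 0.078
P(Promotions | urgent-flag) = 0.0078/0.03834 ≈ 0.203
P(Personal | urgent-flag) = 0.00124/0.03834 ≈ 0.032
(Check: 0.327+0.359+0.078+0.203+0.032 = 0.999.)

Alerts 0.327, Social 0.359, Work 0.078, Promotions 0.203, Personal 0.032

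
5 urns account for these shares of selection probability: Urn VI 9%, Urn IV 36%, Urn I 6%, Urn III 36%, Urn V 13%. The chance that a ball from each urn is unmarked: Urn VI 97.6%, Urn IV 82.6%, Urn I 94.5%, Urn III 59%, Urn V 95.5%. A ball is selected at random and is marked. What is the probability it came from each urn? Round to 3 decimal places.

Urn VI 0.010, Urn IV 0.283, Urn I 0.015, Urn III 0.666, Urn V 0.026

Taking complements, P(marked | each) = Urn VI 0.024, Urn IV 0.174, Urn I 0.055, Urn III 0.41, Urn V 0.045.
Compute prior × likelihood for every hypothesis:
  Urn VI: 0.09 × 0.024 = 0.00216
  Urn IV: 0.36 × 0.174 = 0.06264
  Urn I: 0.06 × 0.055 = 0.0033
  Urn III: 0.36 × 0.41 = 0.1476
  Urn V: 0.13 × 0.045 = 0.00585
Total = 0.22155.
P(Urn VI | marked) = 0.00216/0.22155 ≈ 0.010
P(Urn IV | marked) = 0.06264/0.22155 ≈ 0.283
P(Urn I | marked) = 0.0033/0.22155 ≈ 0.015
P(Urn III | marked) = 0.1476/0.22155 ≈ 0.666
P(Urn V | marked) = 0.00585/0.22155 ≈ 0.026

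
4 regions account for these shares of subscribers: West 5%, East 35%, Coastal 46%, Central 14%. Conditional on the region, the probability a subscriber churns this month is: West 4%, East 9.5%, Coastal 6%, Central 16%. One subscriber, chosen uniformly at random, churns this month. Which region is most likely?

East

Compute prior × likelihood for every hypothesis:
  West: 0.05 × 0.04 = 0.002
  East: 0.35 × 0.095 = 0.03325
  Coastal: 0.46 × 0.06 = 0.0276
  Central: 0.14 × 0.16 = 0.0224
Total = 0.08525.
Largest term belongs to East, so East is most probable.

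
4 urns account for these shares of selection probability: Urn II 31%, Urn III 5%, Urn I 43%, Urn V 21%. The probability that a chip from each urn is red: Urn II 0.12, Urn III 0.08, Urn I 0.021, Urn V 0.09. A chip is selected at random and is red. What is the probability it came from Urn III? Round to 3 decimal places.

Prior × likelihood for each hypothesis:
  Urn II: 0.31 × 0.12 = 0.0372
  Urn III: 0.05 × 0.08 = 0.004
  Urn I: 0.43 × 0.021 = 0.00903
  Urn V: 0.21 × 0.09 = 0.0189
Sum = 0.06913.
P(Urn III | evidence) = 0.004 / 0.06913 ≈ 0.058.

0.058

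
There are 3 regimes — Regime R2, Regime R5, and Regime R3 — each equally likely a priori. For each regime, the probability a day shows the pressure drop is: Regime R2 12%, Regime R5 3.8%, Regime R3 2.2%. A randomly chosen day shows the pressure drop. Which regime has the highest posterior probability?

With a uniform prior (1/3 each), posterior ∝ likelihood:
  Regime R2: 0.12
  Regime R5: 0.038
  Regime R3: 0.022
Normalizing constant = 0.18.
Largest term belongs to Regime R2, so Regime R2 is most probable.

Regime R2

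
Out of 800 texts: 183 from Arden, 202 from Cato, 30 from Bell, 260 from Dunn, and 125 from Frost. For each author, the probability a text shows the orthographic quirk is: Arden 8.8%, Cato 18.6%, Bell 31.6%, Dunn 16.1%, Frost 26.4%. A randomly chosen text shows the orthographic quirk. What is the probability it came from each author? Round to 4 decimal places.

Arden 0.1167, Cato 0.2722, Bell 0.0687, Dunn 0.3033, Frost 0.2391

By Bayes' rule, posterior ∝ prior × likelihood:
  Arden: 0.22875 × 0.088 = 0.02013
  Cato: 0.2525 × 0.186 = 0.046965
  Bell: 0.0375 × 0.316 = 0.01185
  Dunn: 0.325 × 0.161 = 0.052325
  Frost: 0.15625 × 0.264 = 0.04125
Total = 0.17252.
P(Arden | quirk) = 0.02013/0.17252 ≈ 0.1167
P(Cato | quirk) = 0.046965/0.17252 ≈ 0.2722
P(Bell | quirk) = 0.01185/0.17252 ≈ 0.0687
P(Dunn | quirk) = 0.052325/0.17252 ≈ 0.3033
P(Frost | quirk) = 0.04125/0.17252 ≈ 0.2391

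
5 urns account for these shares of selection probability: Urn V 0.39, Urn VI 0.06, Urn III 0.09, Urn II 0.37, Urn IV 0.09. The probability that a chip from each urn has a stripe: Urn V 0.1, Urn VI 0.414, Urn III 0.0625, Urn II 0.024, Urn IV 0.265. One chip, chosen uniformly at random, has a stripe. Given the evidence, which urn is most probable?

Compute prior × likelihood for every hypothesis:
  Urn V: 0.39 × 0.1 = 0.039
  Urn VI: 0.06 × 0.414 = 0.02484
  Urn III: 0.09 × 0.0625 = 0.005625
  Urn II: 0.37 × 0.024 = 0.00888
  Urn IV: 0.09 × 0.265 = 0.02385
Total = 0.102195.
Largest term belongs to Urn V, so Urn V is most probable.

Urn V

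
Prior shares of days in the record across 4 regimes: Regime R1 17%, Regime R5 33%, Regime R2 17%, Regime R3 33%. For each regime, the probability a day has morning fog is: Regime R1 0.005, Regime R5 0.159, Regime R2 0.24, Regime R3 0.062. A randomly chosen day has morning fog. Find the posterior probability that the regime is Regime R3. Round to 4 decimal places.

0.1786

Unnormalized posteriors (prior × likelihood):
  Regime R1: 0.17 × 0.005 = 0.00085
  Regime R5: 0.33 × 0.159 = 0.05247
  Regime R2: 0.17 × 0.24 = 0.0408
  Regime R3: 0.33 × 0.062 = 0.02046
Sum = 0.11458.
P(Regime R3 | evidence) = 0.02046 / 0.11458 ≈ 0.1786.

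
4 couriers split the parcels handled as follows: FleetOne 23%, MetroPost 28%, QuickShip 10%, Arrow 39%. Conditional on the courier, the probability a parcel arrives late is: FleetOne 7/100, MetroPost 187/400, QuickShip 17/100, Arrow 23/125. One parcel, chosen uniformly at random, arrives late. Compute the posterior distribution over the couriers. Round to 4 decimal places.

FleetOne 0.0683, MetroPost 0.5552, QuickShip 0.0721, Arrow 0.3044

Unnormalized posteriors (prior × likelihood):
  FleetOne: 0.23 × 0.07 = 0.0161
  MetroPost: 0.28 × 0.4675 = 0.1309
  QuickShip: 0.1 × 0.17 = 0.017
  Arrow: 0.39 × 0.184 = 0.07176
Normalizing constant = 0.23576.
P(FleetOne | late) = 0.0161/0.23576 ≈ 0.0683
P(MetroPost | late) = 0.1309/0.23576 ≈ 0.5552
P(QuickShip | late) = 0.017/0.23576 ≈ 0.0721
P(Arrow | late) = 0.07176/0.23576 ≈ 0.3044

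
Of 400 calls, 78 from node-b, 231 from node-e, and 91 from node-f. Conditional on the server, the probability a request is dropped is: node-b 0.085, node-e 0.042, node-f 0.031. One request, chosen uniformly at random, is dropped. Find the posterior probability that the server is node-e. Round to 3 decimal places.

Unnormalized posteriors (prior × likelihood):
  node-b: 0.195 × 0.085 = 0.016575
  node-e: 0.5775 × 0.042 = 0.024255
  node-f: 0.2275 × 0.031 = 0.0070525
Total = 0.0478825.
P(node-e | evidence) = 0.024255 / 0.0478825 ≈ 0.507.

0.507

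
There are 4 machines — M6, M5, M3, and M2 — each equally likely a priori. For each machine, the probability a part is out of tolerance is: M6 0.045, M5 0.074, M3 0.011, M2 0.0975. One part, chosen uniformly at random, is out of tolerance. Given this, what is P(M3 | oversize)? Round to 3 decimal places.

0.048

With a uniform prior (1/4 each), posterior ∝ likelihood:
  M6: 0.045
  M5: 0.074
  M3: 0.011
  M2: 0.0975
Normalizing constant = 0.2275.
P(M3 | evidence) = 0.011 / 0.2275 ≈ 0.048.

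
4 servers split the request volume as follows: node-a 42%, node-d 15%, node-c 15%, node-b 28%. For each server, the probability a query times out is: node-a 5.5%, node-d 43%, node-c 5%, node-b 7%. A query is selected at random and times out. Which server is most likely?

node-d

By Bayes' rule, posterior ∝ prior × likelihood:
  node-a: 0.42 × 0.055 = 0.0231
  node-d: 0.15 × 0.43 = 0.0645
  node-c: 0.15 × 0.05 = 0.0075
  node-b: 0.28 × 0.07 = 0.0196
Normalizing constant = 0.1147.
Largest term belongs to node-d, so node-d is most probable.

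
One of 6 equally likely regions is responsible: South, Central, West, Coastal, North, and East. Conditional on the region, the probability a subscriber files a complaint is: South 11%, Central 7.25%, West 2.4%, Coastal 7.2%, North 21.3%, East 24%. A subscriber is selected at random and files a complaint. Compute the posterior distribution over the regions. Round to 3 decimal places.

With a uniform prior (1/6 each), posterior ∝ likelihood:
  South: 0.11
  Central: 0.0725
  West: 0.024
  Coastal: 0.072
  North: 0.213
  East: 0.24
Normalizing constant = 0.7315.
P(South | complaint) = 0.11/0.7315 ≈ 0.150
P(Central | complaint) = 0.0725/0.7315 ≈ 0.099
P(West | complaint) = 0.024/0.7315 ≈ 0.033
P(Coastal | complaint) = 0.072/0.7315 ≈ 0.098
P(North | complaint) = 0.213/0.7315 ≈ 0.291
P(East | complaint) = 0.24/0.7315 ≈ 0.328

South 0.150, Central 0.099, West 0.033, Coastal 0.098, North 0.291, East 0.328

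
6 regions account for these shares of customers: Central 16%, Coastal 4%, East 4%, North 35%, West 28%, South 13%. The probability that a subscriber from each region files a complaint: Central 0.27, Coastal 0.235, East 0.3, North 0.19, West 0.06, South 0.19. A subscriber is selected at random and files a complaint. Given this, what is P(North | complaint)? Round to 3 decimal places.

Compute prior × likelihood for every hypothesis:
  Central: 0.16 × 0.27 = 0.0432
  Coastal: 0.04 × 0.235 = 0.0094
  East: 0.04 × 0.3 = 0.012
  North: 0.35 × 0.19 = 0.0665
  West: 0.28 × 0.06 = 0.0168
  South: 0.13 × 0.19 = 0.0247
Sum = 0.1726.
P(North | evidence) = 0.0665 / 0.1726 ≈ 0.385.

0.385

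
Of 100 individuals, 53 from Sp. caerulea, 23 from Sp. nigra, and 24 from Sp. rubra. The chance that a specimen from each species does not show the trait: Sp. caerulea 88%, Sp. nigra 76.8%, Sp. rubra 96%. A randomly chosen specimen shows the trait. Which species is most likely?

Taking complements, P(trait | each) = Sp. caerulea 0.12, Sp. nigra 0.232, Sp. rubra 0.04.
By Bayes' rule, posterior ∝ prior × likelihood:
  Sp. caerulea: 0.53 × 0.12 = 0.0636
  Sp. nigra: 0.23 × 0.232 = 0.05336
  Sp. rubra: 0.24 × 0.04 = 0.0096
Sum = 0.12656.
Largest term belongs to Sp. caerulea, so Sp. caerulea is most probable.

Sp. caerulea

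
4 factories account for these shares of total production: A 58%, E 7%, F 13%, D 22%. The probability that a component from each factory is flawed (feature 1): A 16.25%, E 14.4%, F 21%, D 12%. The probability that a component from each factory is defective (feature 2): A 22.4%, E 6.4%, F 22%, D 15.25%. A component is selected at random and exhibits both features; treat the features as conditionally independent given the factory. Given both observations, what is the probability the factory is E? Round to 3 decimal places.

Unnormalized posteriors (prior × likelihood):
  A: 0.58 × 0.1625 × 0.224 = 0.021112
  E: 0.07 × 0.144 × 0.064 = 0.00064512
  F: 0.13 × 0.21 × 0.22 = 0.006006
  D: 0.22 × 0.12 × 0.1525 = 0.004026
Normalizing constant = 0.03178912.
P(E | evidence) = 0.00064512 / 0.03178912 ≈ 0.020.

0.020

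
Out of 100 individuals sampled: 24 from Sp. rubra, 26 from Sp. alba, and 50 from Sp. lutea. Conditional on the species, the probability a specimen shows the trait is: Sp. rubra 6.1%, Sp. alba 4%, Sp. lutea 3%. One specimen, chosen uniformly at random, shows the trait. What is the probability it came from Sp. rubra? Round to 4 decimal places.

0.3656

By Bayes' rule, posterior ∝ prior × likelihood:
  Sp. rubra: 0.24 × 0.061 = 0.01464
  Sp. alba: 0.26 × 0.04 = 0.0104
  Sp. lutea: 0.5 × 0.03 = 0.015
Sum = 0.04004.
P(Sp. rubra | evidence) = 0.01464 / 0.04004 ≈ 0.3656.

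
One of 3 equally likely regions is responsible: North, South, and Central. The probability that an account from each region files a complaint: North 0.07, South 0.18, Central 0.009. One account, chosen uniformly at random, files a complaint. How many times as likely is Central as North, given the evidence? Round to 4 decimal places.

Since the prior is uniform, the posterior is proportional to the likelihood:
  North: 0.07
  South: 0.18
  Central: 0.009
Sum = 0.259.
The ratio is 0.009 / 0.07 (the normalizer cancels) = 0.1286.

0.1286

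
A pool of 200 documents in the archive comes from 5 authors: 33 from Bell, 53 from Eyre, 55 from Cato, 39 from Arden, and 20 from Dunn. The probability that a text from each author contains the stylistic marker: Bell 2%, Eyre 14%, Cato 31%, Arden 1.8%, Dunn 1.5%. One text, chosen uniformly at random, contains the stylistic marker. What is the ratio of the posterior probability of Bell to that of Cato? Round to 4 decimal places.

Compute prior × likelihood for every hypothesis:
  Bell: 0.165 × 0.02 = 0.0033
  Eyre: 0.265 × 0.14 = 0.0371
  Cato: 0.275 × 0.31 = 0.08525
  Arden: 0.195 × 0.018 = 0.00351
  Dunn: 0.1 × 0.015 = 0.0015
Total = 0.13066.
The ratio is 0.0033 / 0.08525 (the normalizer cancels) = 0.0387.

0.0387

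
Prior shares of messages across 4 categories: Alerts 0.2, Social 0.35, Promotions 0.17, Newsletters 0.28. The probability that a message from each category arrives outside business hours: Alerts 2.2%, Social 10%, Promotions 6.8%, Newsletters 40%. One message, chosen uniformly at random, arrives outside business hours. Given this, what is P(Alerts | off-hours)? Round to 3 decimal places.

0.027

By Bayes' rule, posterior ∝ prior × likelihood:
  Alerts: 0.2 × 0.022 = 0.0044
  Social: 0.35 × 0.1 = 0.035
  Promotions: 0.17 × 0.068 = 0.01156
  Newsletters: 0.28 × 0.4 = 0.112
Normalizing constant = 0.16296.
P(Alerts | evidence) = 0.0044 / 0.16296 ≈ 0.027.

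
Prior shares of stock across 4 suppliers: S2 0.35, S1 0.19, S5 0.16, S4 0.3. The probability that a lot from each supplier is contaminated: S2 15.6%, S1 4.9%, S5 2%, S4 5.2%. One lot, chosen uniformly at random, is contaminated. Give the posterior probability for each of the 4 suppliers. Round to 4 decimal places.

Prior × likelihood for each hypothesis:
  S2: 0.35 × 0.156 = 0.0546
  S1: 0.19 × 0.049 = 0.00931
  S5: 0.16 × 0.02 = 0.0032
  S4: 0.3 × 0.052 = 0.0156
Total = 0.08271.
P(S2 | contaminated) = 0.0546/0.08271 ≈ 0.6601
P(S1 | contaminated) = 0.00931/0.08271 ≈ 0.1126
P(S5 | contaminated) = 0.0032/0.08271 ≈ 0.0387
P(S4 | contaminated) = 0.0156/0.08271 ≈ 0.1886
(Check: 0.6601+0.1126+0.0387+0.1886 = 1.0000.)

S2 0.6601, S1 0.1126, S5 0.0387, S4 0.1886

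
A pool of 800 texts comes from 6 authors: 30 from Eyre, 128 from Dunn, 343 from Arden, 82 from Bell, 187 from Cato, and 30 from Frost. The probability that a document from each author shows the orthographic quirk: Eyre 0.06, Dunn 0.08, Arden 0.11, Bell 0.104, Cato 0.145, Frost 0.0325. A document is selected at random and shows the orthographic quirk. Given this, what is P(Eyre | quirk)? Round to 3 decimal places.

0.021

Compute prior × likelihood for every hypothesis:
  Eyre: 0.0375 × 0.06 = 0.00225
  Dunn: 0.16 × 0.08 = 0.0128
  Arden: 0.42875 × 0.11 = 0.0471625
  Bell: 0.1025 × 0.104 = 0.01066
  Cato: 0.23375 × 0.145 = 0.03389375
  Frost: 0.0375 × 0.0325 = 0.00121875
Total = 0.107985.
P(Eyre | evidence) = 0.00225 / 0.107985 ≈ 0.021.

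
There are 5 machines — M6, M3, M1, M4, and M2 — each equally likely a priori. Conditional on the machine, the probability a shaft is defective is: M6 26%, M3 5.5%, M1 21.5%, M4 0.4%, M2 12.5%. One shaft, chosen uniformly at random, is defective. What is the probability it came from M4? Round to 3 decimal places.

0.006

Since the prior is uniform, the posterior is proportional to the likelihood:
  M6: 0.26
  M3: 0.055
  M1: 0.215
  M4: 0.004
  M2: 0.125
Sum = 0.659.
P(M4 | evidence) = 0.004 / 0.659 ≈ 0.006.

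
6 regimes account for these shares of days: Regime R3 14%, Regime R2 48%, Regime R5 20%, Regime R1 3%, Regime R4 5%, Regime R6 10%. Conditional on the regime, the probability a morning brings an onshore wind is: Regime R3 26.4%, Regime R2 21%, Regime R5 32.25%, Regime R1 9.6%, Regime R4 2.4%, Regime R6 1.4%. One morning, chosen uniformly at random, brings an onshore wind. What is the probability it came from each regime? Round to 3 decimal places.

Regime R3 0.178, Regime R2 0.485, Regime R5 0.310, Regime R1 0.014, Regime R4 0.006, Regime R6 0.007

By Bayes' rule, posterior ∝ prior × likelihood:
  Regime R3: 0.14 × 0.264 = 0.03696
  Regime R2: 0.48 × 0.21 = 0.1008
  Regime R5: 0.2 × 0.3225 = 0.0645
  Regime R1: 0.03 × 0.096 = 0.00288
  Regime R4: 0.05 × 0.024 = 0.0012
  Regime R6: 0.1 × 0.014 = 0.0014
Sum = 0.20774.
P(Regime R3 | onshore) = 0.03696/0.20774 ≈ 0.178
P(Regime R2 | onshore) = 0.1008/0.20774 ≈ 0.485
P(Regime R5 | onshore) = 0.0645/0.20774 ≈ 0.310
P(Regime R1 | onshore) = 0.00288/0.20774 ≈ 0.014
P(Regime R4 | onshore) = 0.0012/0.20774 ≈ 0.006
P(Regime R6 | onshore) = 0.0014/0.20774 ≈ 0.007
(Check: 0.178+0.485+0.310+0.014+0.006+0.007 = 1.000.)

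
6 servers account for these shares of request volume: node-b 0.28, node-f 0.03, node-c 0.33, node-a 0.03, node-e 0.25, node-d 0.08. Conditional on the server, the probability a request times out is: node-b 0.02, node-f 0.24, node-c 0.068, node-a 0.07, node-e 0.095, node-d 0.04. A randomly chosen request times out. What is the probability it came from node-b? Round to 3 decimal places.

Compute prior × likelihood for every hypothesis:
  node-b: 0.28 × 0.02 = 0.0056
  node-f: 0.03 × 0.24 = 0.0072
  node-c: 0.33 × 0.068 = 0.02244
  node-a: 0.03 × 0.07 = 0.0021
  node-e: 0.25 × 0.095 = 0.02375
  node-d: 0.08 × 0.04 = 0.0032
Normalizing constant = 0.06429.
P(node-b | evidence) = 0.0056 / 0.06429 ≈ 0.087.

0.087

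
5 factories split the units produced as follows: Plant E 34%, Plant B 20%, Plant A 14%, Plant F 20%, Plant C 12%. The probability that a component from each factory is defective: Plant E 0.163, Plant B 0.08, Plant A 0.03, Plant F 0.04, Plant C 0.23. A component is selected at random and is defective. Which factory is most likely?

Plant E

By Bayes' rule, posterior ∝ prior × likelihood:
  Plant E: 0.34 × 0.163 = 0.05542
  Plant B: 0.2 × 0.08 = 0.016
  Plant A: 0.14 × 0.03 = 0.0042
  Plant F: 0.2 × 0.04 = 0.008
  Plant C: 0.12 × 0.23 = 0.0276
Total = 0.11122.
Largest term belongs to Plant E, so Plant E is most probable.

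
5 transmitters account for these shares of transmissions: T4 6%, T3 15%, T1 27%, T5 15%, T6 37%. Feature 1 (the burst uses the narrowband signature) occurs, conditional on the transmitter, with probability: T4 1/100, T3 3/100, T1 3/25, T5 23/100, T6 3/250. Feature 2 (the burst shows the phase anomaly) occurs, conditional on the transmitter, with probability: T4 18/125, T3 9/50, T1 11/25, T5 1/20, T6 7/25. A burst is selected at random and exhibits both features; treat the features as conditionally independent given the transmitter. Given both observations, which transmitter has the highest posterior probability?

T1

Prior × likelihood for each hypothesis:
  T4: 0.06 × 0.01 × 0.144 = 0.0000864
  T3: 0.15 × 0.03 × 0.18 = 0.00081
  T1: 0.27 × 0.12 × 0.44 = 0.014256
  T5: 0.15 × 0.23 × 0.05 = 0.001725
  T6: 0.37 × 0.012 × 0.28 = 0.0012432
Total = 0.0181206.
Largest term belongs to T1, so T1 is most probable.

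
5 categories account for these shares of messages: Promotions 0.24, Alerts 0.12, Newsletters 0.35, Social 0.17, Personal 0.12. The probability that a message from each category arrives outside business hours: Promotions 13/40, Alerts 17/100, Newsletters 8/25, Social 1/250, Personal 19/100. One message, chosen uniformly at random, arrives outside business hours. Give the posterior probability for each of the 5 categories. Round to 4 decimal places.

By Bayes' rule, posterior ∝ prior × likelihood:
  Promotions: 0.24 × 0.325 = 0.078
  Alerts: 0.12 × 0.17 = 0.0204
  Newsletters: 0.35 × 0.32 = 0.112
  Social: 0.17 × 0.004 = 0.00068
  Personal: 0.12 × 0.19 = 0.0228
Total = 0.23388.
P(Promotions | off-hours) = 0.078/0.23388 ≈ 0.3335
P(Alerts | off-hours) = 0.0204/0.23388 ≈ 0.0872
P(Newsletters | off-hours) = 0.112/0.23388 ≈ 0.4789
P(Social | off-hours) = 0.00068/0.23388 ≈ 0.0029
P(Personal | off-hours) = 0.0228/0.23388 ≈ 0.0975
(Check: 0.3335+0.0872+0.4789+0.0029+0.0975 = 1.0000.)

Promotions 0.3335, Alerts 0.0872, Newsletters 0.4789, Social 0.0029, Personal 0.0975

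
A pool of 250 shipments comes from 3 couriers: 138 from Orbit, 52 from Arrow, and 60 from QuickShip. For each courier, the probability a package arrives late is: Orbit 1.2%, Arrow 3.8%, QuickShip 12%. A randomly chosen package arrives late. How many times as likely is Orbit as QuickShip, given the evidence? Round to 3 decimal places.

0.230

Unnormalized posteriors (prior × likelihood):
  Orbit: 0.552 × 0.012 = 0.006624
  Arrow: 0.208 × 0.038 = 0.007904
  QuickShip: 0.24 × 0.12 = 0.0288
Sum = 0.043328.
The ratio is 0.006624 / 0.0288 (the normalizer cancels) = 0.230.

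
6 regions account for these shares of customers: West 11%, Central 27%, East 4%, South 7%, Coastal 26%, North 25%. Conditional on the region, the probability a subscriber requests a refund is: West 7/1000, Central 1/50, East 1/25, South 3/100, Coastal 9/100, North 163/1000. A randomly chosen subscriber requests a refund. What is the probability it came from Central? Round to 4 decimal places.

Prior × likelihood for each hypothesis:
  West: 0.11 × 0.007 = 0.00077
  Central: 0.27 × 0.02 = 0.0054
  East: 0.04 × 0.04 = 0.0016
  South: 0.07 × 0.03 = 0.0021
  Coastal: 0.26 × 0.09 = 0.0234
  North: 0.25 × 0.163 = 0.04075
Sum = 0.07402.
P(Central | evidence) = 0.0054 / 0.07402 ≈ 0.0730.

0.0730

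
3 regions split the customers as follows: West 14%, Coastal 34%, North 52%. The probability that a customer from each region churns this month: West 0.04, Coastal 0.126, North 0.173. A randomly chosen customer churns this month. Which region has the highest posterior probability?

By Bayes' rule, posterior ∝ prior × likelihood:
  West: 0.14 × 0.04 = 0.0056
  Coastal: 0.34 × 0.126 = 0.04284
  North: 0.52 × 0.173 = 0.08996
Sum = 0.1384.
Largest term belongs to North, so North is most probable.

North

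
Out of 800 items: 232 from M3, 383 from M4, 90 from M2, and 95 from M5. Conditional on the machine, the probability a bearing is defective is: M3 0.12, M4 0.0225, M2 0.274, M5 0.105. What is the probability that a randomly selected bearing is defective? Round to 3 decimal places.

Prior × likelihood for each hypothesis:
  M3: 0.29 × 0.12 = 0.0348
  M4: 0.47875 × 0.0225 = 0.010771875
  M2: 0.1125 × 0.274 = 0.030825
  M5: 0.11875 × 0.105 = 0.01246875
P(defective) = 0.0348 + 0.010771875 + 0.030825 + 0.01246875 = 0.088865625 → 0.089.

0.089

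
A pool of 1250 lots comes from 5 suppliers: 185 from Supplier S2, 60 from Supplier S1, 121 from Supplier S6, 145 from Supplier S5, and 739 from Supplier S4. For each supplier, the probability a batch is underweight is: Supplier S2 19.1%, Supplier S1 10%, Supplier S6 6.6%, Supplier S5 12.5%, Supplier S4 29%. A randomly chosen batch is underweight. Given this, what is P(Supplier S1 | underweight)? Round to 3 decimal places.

Prior × likelihood for each hypothesis:
  Supplier S2: 0.148 × 0.191 = 0.028268
  Supplier S1: 0.048 × 0.1 = 0.0048
  Supplier S6: 0.0968 × 0.066 = 0.0063888
  Supplier S5: 0.116 × 0.125 = 0.0145
  Supplier S4: 0.5912 × 0.29 = 0.171448
Total = 0.2254048.
P(Supplier S1 | evidence) = 0.0048 / 0.2254048 ≈ 0.021.

0.021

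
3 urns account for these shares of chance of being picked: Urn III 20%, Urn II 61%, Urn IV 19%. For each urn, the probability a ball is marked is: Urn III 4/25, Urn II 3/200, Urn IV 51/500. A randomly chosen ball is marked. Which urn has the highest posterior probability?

Urn III

Prior × likelihood for each hypothesis:
  Urn III: 0.2 × 0.16 = 0.032
  Urn II: 0.61 × 0.015 = 0.00915
  Urn IV: 0.19 × 0.102 = 0.01938
Normalizing constant = 0.06053.
Largest term belongs to Urn III, so Urn III is most probable.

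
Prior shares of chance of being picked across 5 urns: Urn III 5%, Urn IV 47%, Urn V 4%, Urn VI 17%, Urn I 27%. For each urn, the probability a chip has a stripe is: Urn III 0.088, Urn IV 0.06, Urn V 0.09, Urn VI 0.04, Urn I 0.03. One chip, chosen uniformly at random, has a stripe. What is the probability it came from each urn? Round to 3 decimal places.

Urn III 0.086, Urn IV 0.552, Urn V 0.070, Urn VI 0.133, Urn I 0.159

Unnormalized posteriors (prior × likelihood):
  Urn III: 0.05 × 0.088 = 0.0044
  Urn IV: 0.47 × 0.06 = 0.0282
  Urn V: 0.04 × 0.09 = 0.0036
  Urn VI: 0.17 × 0.04 = 0.0068
  Urn I: 0.27 × 0.03 = 0.0081
Normalizing constant = 0.0511.
P(Urn III | striped) = 0.0044/0.0511 ≈ 0.086
P(Urn IV | striped) = 0.0282/0.0511 ≈ 0.552
P(Urn V | striped) = 0.0036/0.0511 ≈ 0.070
P(Urn VI | striped) = 0.0068/0.0511 ≈ 0.133
P(Urn I | striped) = 0.0081/0.0511 ≈ 0.159
(Check: 0.086+0.552+0.070+0.133+0.159 = 1.000.)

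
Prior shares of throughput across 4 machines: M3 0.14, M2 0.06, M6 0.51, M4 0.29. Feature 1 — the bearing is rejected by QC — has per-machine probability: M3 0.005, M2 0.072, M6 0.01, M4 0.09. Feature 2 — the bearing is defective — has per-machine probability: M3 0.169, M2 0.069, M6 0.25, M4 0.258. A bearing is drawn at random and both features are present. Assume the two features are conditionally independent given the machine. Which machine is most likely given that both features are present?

Unnormalized posteriors (prior × likelihood):
  M3: 0.14 × 0.005 × 0.169 = 0.0001183
  M2: 0.06 × 0.072 × 0.069 = 0.00029808
  M6: 0.51 × 0.01 × 0.25 = 0.001275
  M4: 0.29 × 0.09 × 0.258 = 0.0067338
Normalizing constant = 0.00842518.
Largest term belongs to M4, so M4 is most probable.

M4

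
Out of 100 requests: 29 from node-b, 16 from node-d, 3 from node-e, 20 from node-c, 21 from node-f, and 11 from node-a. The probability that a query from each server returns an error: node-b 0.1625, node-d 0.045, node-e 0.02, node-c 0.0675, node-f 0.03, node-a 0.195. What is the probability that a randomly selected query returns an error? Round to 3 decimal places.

By Bayes' rule, posterior ∝ prior × likelihood:
  node-b: 0.29 × 0.1625 = 0.047125
  node-d: 0.16 × 0.045 = 0.0072
  node-e: 0.03 × 0.02 = 0.0006
  node-c: 0.2 × 0.0675 = 0.0135
  node-f: 0.21 × 0.03 = 0.0063
  node-a: 0.11 × 0.195 = 0.02145
P(error) = 0.047125 + 0.0072 + 0.0006 + 0.0135 + 0.0063 + 0.02145 = 0.096175 → 0.096.

0.096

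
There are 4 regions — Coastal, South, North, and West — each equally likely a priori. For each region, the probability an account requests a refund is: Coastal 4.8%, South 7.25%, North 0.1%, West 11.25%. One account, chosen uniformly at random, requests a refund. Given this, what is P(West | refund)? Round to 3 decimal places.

With a uniform prior (1/4 each), posterior ∝ likelihood:
  Coastal: 0.048
  South: 0.0725
  North: 0.001
  West: 0.1125
Normalizing constant = 0.234.
P(West | evidence) = 0.1125 / 0.234 ≈ 0.481.

0.481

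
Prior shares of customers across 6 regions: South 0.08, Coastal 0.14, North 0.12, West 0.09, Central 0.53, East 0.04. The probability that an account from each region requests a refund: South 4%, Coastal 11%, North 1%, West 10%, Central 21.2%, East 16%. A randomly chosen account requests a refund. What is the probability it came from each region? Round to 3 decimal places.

South 0.022, Coastal 0.104, North 0.008, West 0.061, Central 0.761, East 0.043

By Bayes' rule, posterior ∝ prior × likelihood:
  South: 0.08 × 0.04 = 0.0032
  Coastal: 0.14 × 0.11 = 0.0154
  North: 0.12 × 0.01 = 0.0012
  West: 0.09 × 0.1 = 0.009
  Central: 0.53 × 0.212 = 0.11236
  East: 0.04 × 0.16 = 0.0064
Sum = 0.14756.
P(South | refund) = 0.0032/0.14756 ≈ 0.022
P(Coastal | refund) = 0.0154/0.14756 ≈ 0.104
P(North | refund) = 0.0012/0.14756 ≈ 0.008
P(West | refund) = 0.009/0.14756 ≈ 0.061
P(Central | refund) = 0.11236/0.14756 ≈ 0.761
P(East | refund) = 0.0064/0.14756 ≈ 0.043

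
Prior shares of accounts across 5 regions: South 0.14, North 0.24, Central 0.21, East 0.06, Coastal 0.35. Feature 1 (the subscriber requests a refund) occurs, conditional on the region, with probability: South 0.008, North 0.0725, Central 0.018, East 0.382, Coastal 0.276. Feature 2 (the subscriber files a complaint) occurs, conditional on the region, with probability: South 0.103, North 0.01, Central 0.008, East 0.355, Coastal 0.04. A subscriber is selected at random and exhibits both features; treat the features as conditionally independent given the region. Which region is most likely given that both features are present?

Prior × likelihood for each hypothesis:
  South: 0.14 × 0.008 × 0.103 = 0.00011536
  North: 0.24 × 0.0725 × 0.01 = 0.000174
  Central: 0.21 × 0.018 × 0.008 = 0.00003024
  East: 0.06 × 0.382 × 0.355 = 0.0081366
  Coastal: 0.35 × 0.276 × 0.04 = 0.003864
Total = 0.0123202.
Largest term belongs to East, so East is most probable.

East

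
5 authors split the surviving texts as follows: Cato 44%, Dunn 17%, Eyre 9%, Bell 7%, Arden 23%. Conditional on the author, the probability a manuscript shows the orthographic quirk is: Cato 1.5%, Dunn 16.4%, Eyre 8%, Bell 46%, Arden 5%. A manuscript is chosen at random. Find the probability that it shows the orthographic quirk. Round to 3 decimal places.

0.085

Compute prior × likelihood for every hypothesis:
  Cato: 0.44 × 0.015 = 0.0066
  Dunn: 0.17 × 0.164 = 0.02788
  Eyre: 0.09 × 0.08 = 0.0072
  Bell: 0.07 × 0.46 = 0.0322
  Arden: 0.23 × 0.05 = 0.0115
P(quirk) = 0.0066 + 0.02788 + 0.0072 + 0.0322 + 0.0115 = 0.08538 → 0.085.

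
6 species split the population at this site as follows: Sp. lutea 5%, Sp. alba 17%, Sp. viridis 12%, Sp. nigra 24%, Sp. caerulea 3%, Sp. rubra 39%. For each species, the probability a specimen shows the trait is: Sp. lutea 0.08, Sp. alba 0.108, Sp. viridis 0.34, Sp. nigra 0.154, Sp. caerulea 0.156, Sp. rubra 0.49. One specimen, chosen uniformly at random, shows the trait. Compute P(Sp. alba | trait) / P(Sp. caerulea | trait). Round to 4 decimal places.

Prior × likelihood for each hypothesis:
  Sp. lutea: 0.05 × 0.08 = 0.004
  Sp. alba: 0.17 × 0.108 = 0.01836
  Sp. viridis: 0.12 × 0.34 = 0.0408
  Sp. nigra: 0.24 × 0.154 = 0.03696
  Sp. caerulea: 0.03 × 0.156 = 0.00468
  Sp. rubra: 0.39 × 0.49 = 0.1911
Sum = 0.2959.
The ratio is 0.01836 / 0.00468 (the normalizer cancels) = 3.9231.

3.9231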